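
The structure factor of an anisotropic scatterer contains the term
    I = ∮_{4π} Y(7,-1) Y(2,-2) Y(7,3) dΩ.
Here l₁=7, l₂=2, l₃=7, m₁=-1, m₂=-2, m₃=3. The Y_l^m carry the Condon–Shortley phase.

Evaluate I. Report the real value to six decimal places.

0.181642

m-sum 0 ✓  L=16 even ✓  5≤7≤9 ✓
Π(2lᵢ+1) = 15×5×15 = 1125
triangle coeff Δ(7,2,7) = 1/185640
Σ_t [0,2]: t=0:+1/2419200 t=1:−1/518400 t=2:+1/2419200 = -1/907200
(3j)²=56/3315 [(7 2 7; 0 0 0)], sign=+1
Σ_t [0,0]: t=0:+1/3870720 = 1/3870720
(3j)²=135/6188 [(7 2 7; -1 -2 3)], sign=+1
⇒ 4πI² = 20250/48841
I = (+1)√(20250/48841/(4π)) = 0.18164160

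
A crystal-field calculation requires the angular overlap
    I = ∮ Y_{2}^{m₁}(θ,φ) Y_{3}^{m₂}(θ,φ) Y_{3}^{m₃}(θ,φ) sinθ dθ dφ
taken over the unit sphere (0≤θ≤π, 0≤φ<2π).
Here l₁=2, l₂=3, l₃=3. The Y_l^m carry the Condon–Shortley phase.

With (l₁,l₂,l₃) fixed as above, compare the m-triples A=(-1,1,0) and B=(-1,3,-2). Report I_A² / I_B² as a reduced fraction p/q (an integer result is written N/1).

2/25

Shared (l₁,l₂,l₃)=(2,3,3): N and (l;000)² cancel in I_A²/I_B².
A: Δ = 2!·2!·4!/9! = 1/3780; Racah Σ t=1..2: t=1:−1/12 t=2:+1/8 = 1/24; ⇒ 3j(2 3 3; -1 1 0)² = 1/210, sgn -1
B: Δ = 2!·2!·4!/9! = 1/3780; Racah Σ t=2..2: t=2:+1/48 = 1/48; ⇒ 3j(2 3 3; -1 3 -2)² = 5/84, sgn -1
I_A²/I_B² = (1/210)/(5/84) = 2/25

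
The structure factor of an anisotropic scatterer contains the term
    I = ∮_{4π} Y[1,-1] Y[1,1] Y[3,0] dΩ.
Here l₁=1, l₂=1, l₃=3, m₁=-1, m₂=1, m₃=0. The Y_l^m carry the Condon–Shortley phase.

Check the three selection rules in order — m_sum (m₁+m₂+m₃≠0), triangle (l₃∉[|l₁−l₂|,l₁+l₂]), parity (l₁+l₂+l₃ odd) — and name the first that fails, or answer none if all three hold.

triangle

m₁+m₂+m₃ = -1 + 1 + 0 = 0  ✓
triangle: |1−1|=0 ≤ l₃=3 ≤ 1+1=2  ✗
parity: l₁+l₂+l₃ = 5 is odd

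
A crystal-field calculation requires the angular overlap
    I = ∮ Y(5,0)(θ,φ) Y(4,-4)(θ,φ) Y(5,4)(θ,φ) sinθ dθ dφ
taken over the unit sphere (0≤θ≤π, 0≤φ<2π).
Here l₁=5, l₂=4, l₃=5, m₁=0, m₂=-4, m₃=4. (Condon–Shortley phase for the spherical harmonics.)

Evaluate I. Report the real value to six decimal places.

0.130198

Rules hold: Σm=0, L=14 even, 1≤5≤9.
N = 11·9·11 = 1089
Δ = 4!·6!·4!/15! = 1/3153150
Racah Σ t=0..4: t=0:+1/69120 t=1:−1/1728 t=2:+1/576 t=3:−1/1728 t=4:+1/69120 = 7/11520
⇒ 3j(5 4 5; 0 0 0)² = 2/143, sgn -1
Racah Σ t=0..0: t=0:+1/69120 = 1/69120
⇒ 3j(5 4 5; 0 -4 4)² = 2/143, sgn -1
4πI² = N·(3j₀)²·(3jₘ)² = 36/169
I = +1·√(0.213018/4π) = 0.13019760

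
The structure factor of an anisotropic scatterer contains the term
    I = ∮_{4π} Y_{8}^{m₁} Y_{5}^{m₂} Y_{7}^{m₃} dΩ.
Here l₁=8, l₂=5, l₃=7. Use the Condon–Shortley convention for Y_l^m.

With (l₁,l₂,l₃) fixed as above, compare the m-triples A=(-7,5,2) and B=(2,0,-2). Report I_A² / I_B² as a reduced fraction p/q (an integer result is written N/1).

3575/128

l's match ⇒ only the (l;m) 3-j factors differ between A and B.
A: triangle coeff Δ(8,5,7) = 1/814773960; Σ_t [6,6]: t=6:+1/6270566400 = 1/6270566400; (3j)²=25/3876 [(8 5 7; -7 5 2)], sign=-1
B: triangle coeff Δ(8,5,7) = 1/814773960; Σ_t [1,5]: t=1:−1/41472000 t=2:+1/4976640 t=3:−1/4354560 t=4:+1/23224320 t=5:−1/1045094400 = -1/93312000; (3j)²=32/138567 [(8 5 7; 2 0 -2)], sign=+1
I_A²/I_B² = (25/3876)/(32/138567) = 3575/128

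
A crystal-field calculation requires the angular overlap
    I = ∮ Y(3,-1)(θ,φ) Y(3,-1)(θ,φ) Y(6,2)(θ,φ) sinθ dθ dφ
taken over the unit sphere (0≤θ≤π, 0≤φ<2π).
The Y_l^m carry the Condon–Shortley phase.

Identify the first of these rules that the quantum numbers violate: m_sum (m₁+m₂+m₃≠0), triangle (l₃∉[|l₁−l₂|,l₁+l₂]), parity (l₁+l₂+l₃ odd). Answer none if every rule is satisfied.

Σmᵢ = 0  ✓
l₃∈[|l₁−l₂|,l₁+l₂]=[0,6], have l₃=6  ✓
Σlᵢ = 12 ⇒ even  ✓

none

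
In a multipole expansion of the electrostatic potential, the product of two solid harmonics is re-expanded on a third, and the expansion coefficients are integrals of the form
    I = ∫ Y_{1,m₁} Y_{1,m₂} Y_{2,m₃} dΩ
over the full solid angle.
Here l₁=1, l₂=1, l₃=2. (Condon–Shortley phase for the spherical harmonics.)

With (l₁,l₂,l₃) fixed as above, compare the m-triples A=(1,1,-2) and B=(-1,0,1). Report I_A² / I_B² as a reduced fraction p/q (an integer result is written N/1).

2/1

Same 1,1,2: normalisation and zero-m 3j drop out of the ratio.
A: Δ: 0! 2! 2! / 5! → 1/30; sum: t=0:+1/4 = 1/4; 3j²(1 1 2; 1 1 -2) = Δ·Π!·Σ² = 1/5  (sign +1)
B: Δ: 0! 2! 2! / 5! → 1/30; sum: t=0:+1/2 = 1/2; 3j²(1 1 2; -1 0 1) = Δ·Π!·Σ² = 1/10  (sign -1)
I_A²/I_B² = (1/5)/(1/10) = 2/1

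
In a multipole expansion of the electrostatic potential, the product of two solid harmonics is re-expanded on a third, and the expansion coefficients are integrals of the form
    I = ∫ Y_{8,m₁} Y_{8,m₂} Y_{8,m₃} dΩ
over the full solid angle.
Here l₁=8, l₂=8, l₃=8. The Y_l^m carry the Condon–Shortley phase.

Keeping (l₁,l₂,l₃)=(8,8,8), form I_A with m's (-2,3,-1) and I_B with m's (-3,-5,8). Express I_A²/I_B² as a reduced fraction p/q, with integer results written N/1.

18/169

Same 8,8,8: normalisation and zero-m 3j drop out of the ratio.
A: Δ: 8! 8! 8! / 25! → 1/236637794250; sum: t=3:−1/146313216000 t=4:+1/4180377600 t=5:−1/746496000 t=6:+1/597196800 t=7:−1/2090188800 t=8:+1/41803776000 = 11/97542144000; 3j²(8 8 8; -2 3 -1) = Δ·Π!·Σ² = 594/482885  (sign -1)
B: Δ: 8! 8! 8! / 25! → 1/236637794250; sum: t=3:−1/1170505728000 = -1/1170505728000; 3j²(8 8 8; -3 -5 8) = Δ·Π!·Σ² = 429/37145  (sign -1)
I_A²/I_B² = (594/482885)/(429/37145) = 18/169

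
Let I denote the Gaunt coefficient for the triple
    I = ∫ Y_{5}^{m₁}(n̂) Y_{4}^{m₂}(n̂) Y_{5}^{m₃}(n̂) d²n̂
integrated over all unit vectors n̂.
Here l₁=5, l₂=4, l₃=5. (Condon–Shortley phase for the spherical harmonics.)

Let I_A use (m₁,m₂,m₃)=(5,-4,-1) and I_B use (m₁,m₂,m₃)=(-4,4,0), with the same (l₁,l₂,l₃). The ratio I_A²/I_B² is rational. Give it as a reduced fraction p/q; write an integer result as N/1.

l's match ⇒ only the (l;m) 3-j factors differ between A and B.
A: triangle coeff Δ(5,4,5) = 1/3153150; Σ_t [0,0]: t=0:+1/414720 = 1/414720; (3j)²=2/429 [(5 4 5; 5 -4 -1)], sign=+1
B: triangle coeff Δ(5,4,5) = 1/3153150; Σ_t [4,4]: t=4:+1/69120 = 1/69120; (3j)²=2/143 [(5 4 5; -4 4 0)], sign=-1
I_A²/I_B² = (2/429)/(2/143) = 1/3

1/3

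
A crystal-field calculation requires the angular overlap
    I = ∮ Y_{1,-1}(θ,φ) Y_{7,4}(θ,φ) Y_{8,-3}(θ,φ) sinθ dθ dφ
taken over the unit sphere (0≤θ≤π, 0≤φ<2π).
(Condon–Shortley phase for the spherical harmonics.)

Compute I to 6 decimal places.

Rules hold: Σm=0, L=16 even, 6≤8≤8.
N = 3·15·17 = 765
Δ = 0!·2!·14!/17! = 1/2040
Racah Σ t=0..0: t=0:+1/25401600 = 1/25401600
⇒ 3j(1 7 8; 0 0 0)² = 8/255, sgn +1
Racah Σ t=0..0: t=0:+1/479001600 = 1/479001600
⇒ 3j(1 7 8; -1 4 -3)² = 1/204, sgn -1
4πI² = N·(3j₀)²·(3jₘ)² = 2/17
I = -1·√(0.117647/4π) = -0.09675772

-0.096758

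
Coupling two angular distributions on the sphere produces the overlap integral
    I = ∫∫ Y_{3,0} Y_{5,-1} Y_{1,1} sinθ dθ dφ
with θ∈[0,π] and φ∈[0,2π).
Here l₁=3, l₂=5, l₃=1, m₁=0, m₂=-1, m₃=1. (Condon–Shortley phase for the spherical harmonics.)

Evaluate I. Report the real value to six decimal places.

l₃=1 ∉ [2,8] — triangle fails ⇒ I = 0

0.000000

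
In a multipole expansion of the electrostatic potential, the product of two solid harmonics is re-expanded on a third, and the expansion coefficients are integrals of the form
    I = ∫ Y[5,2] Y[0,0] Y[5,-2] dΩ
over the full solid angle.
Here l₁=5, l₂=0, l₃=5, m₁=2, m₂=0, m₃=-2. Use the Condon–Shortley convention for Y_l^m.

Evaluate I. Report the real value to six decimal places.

0.282095

m-sum 0 ✓  L=10 even ✓  5≤5≤5 ✓
Π(2lᵢ+1) = 11×1×11 = 121
triangle coeff Δ(5,0,5) = 1/11
Σ_t [0,0]: t=0:+1/14400 = 1/14400
(3j)²=1/11 [(5 0 5; 0 0 0)], sign=-1
Σ_t [0,0]: t=0:+1/30240 = 1/30240
(3j)²=1/11 [(5 0 5; 2 0 -2)], sign=-1
⇒ 4πI² = 1/1
I = (+1)√(1/1/(4π)) = 0.28209479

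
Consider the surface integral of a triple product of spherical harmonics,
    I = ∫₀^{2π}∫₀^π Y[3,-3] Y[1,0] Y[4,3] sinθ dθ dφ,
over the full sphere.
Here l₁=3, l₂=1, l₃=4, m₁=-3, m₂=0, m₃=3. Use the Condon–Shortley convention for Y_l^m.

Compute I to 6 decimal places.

Checks pass: Σm=0; 8 even; l₃=4∈[2,4].
(2·3+1)(2·1+1)(2·4+1) = 189
Δ: 0! 6! 2! / 9! → 1/252
sum: t=0:+1/36 = 1/36
3j²(3 1 4; 0 0 0) = Δ·Π!·Σ² = 4/63  (sign +1)
sum: t=0:+1/720 = 1/720
3j²(3 1 4; -3 0 3) = Δ·Π!·Σ² = 1/36  (sign -1)
combine: 4πI² = 189·4/63·1/36 = 1/3
take √, sign -1: I = -0.16286750

-0.162868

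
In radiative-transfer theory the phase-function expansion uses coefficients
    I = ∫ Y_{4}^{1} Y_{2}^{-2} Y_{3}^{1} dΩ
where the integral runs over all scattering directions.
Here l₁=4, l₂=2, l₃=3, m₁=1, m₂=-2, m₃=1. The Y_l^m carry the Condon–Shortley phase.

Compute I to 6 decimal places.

L=9 odd ⇒ parity kills the (l;000) factor ⇒ I = 0

0.000000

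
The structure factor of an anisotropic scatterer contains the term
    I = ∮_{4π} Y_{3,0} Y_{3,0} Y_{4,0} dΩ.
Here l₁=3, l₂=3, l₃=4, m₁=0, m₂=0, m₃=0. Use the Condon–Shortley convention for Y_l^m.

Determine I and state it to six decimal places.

0.153870

m-sum 0 ✓  L=10 even ✓  0≤4≤6 ✓
Π(2lᵢ+1) = 7×7×9 = 441
triangle coeff Δ(3,3,4) = 1/34650
Σ_t [0,2]: t=0:+1/72 t=1:−1/16 t=2:+1/72 = -5/144
(3j)²=2/77 [(3 3 4; 0 0 0)], sign=-1
(m-triple is (0,0,0) — same symbol as above.)
⇒ 4πI² = 36/121
I = (+1)√(36/121/(4π)) = 0.15386989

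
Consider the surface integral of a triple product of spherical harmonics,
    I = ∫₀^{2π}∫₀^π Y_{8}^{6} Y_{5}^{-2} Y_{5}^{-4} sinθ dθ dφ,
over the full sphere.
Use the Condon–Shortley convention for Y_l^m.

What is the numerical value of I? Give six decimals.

Rules hold: Σm=0, L=18 even, 3≤5≤13.
N = 17·11·11 = 2057
Δ = 8!·8!·2!/19! = 1/37413090
Racah Σ t=3..5: t=3:−1/1036800 t=4:+1/331776 t=5:−1/1036800 = 1/921600
⇒ 3j(8 5 5; 0 0 0)² = 490/46189, sgn -1
Racah Σ t=1..2: t=1:−1/50803200 t=2:+1/58060800 = -1/406425600
⇒ 3j(8 5 5; 6 -2 -4)² = 1/3230, sgn +1
4πI² = N·(3j₀)²·(3jₘ)² = 539/79781
I = -1·√(0.00675599/4π) = -0.02318674

-0.023187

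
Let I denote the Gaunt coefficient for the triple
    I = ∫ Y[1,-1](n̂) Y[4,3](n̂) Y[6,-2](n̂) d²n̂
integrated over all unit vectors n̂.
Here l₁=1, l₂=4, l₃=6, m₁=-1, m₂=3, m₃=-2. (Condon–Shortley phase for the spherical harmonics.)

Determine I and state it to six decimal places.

0.000000

triangle: need 3≤l₃≤5, have 6; I=0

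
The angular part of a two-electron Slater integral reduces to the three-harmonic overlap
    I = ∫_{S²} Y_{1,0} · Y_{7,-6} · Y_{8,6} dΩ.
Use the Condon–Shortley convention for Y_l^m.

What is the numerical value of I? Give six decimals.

0.161907

Rules hold: Σm=0, L=16 even, 6≤8≤8.
N = 3·15·17 = 765
Δ = 0!·2!·14!/17! = 1/2040
Racah Σ t=0..0: t=0:+1/25401600 = 1/25401600
⇒ 3j(1 7 8; 0 0 0)² = 8/255, sgn +1
Racah Σ t=0..0: t=0:+1/6227020800 = 1/6227020800
⇒ 3j(1 7 8; 0 -6 6)² = 7/510, sgn +1
4πI² = N·(3j₀)²·(3jₘ)² = 28/85
I = +1·√(0.329412/4π) = 0.16190663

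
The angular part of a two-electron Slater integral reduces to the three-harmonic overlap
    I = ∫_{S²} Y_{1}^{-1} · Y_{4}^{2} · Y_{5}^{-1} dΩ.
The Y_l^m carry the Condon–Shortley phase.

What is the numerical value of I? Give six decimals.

-0.120286

m-sum 0 ✓  L=10 even ✓  3≤5≤5 ✓
Π(2lᵢ+1) = 3×9×11 = 297
triangle coeff Δ(1,4,5) = 1/495
Σ_t [0,0]: t=0:+1/576 = 1/576
(3j)²=5/99 [(1 4 5; 0 0 0)], sign=-1
Σ_t [0,0]: t=0:+1/2880 = 1/2880
(3j)²=2/165 [(1 4 5; -1 2 -1)], sign=+1
⇒ 4πI² = 2/11
I = (-1)√(2/11/(4π)) = -0.12028562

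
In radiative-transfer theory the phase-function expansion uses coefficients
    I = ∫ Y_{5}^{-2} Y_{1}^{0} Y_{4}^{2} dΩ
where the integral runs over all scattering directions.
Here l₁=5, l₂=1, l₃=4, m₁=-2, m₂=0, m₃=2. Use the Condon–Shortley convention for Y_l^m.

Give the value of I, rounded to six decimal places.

0.225034

Checks pass: Σm=0; 10 even; l₃=4∈[4,6].
(2·5+1)(2·1+1)(2·4+1) = 297
Δ: 2! 8! 0! / 11! → 1/495
sum: t=1:−1/576 = -1/576
3j²(5 1 4; 0 0 0) = Δ·Π!·Σ² = 5/99  (sign -1)
sum: t=1:−1/1440 = -1/1440
3j²(5 1 4; -2 0 2) = Δ·Π!·Σ² = 7/165  (sign -1)
combine: 4πI² = 297·5/99·7/165 = 7/11
take √, sign +1: I = 0.22503380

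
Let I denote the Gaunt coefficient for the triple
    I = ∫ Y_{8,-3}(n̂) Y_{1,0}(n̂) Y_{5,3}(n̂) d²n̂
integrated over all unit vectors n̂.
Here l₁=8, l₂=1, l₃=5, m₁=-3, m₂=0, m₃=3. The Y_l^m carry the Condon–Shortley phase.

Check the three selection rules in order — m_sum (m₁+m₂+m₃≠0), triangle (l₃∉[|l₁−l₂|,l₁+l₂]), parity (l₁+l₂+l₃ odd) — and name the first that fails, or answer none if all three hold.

triangle

m₁+m₂+m₃ = -3 + 0 + 3 = 0  ✓
triangle: |8−1|=7 ≤ l₃=5 ≤ 8+1=9  ✗
parity: l₁+l₂+l₃ = 14 is even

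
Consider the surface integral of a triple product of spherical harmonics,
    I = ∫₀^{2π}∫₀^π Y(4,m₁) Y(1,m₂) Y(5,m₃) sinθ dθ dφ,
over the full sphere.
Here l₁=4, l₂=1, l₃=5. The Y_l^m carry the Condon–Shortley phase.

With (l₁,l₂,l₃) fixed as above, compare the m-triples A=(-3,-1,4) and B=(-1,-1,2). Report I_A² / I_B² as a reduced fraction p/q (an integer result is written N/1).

Shared (l₁,l₂,l₃)=(4,1,5): N and (l;000)² cancel in I_A²/I_B².
A: Δ = 0!·8!·2!/11! = 1/495; Racah Σ t=0..0: t=0:+1/10080 = 1/10080; ⇒ 3j(4 1 5; -3 -1 4)² = 4/55, sgn -1
B: Δ = 0!·8!·2!/11! = 1/495; Racah Σ t=0..0: t=0:+1/1440 = 1/1440; ⇒ 3j(4 1 5; -1 -1 2)² = 7/165, sgn -1
I_A²/I_B² = (4/55)/(7/165) = 12/7

12/7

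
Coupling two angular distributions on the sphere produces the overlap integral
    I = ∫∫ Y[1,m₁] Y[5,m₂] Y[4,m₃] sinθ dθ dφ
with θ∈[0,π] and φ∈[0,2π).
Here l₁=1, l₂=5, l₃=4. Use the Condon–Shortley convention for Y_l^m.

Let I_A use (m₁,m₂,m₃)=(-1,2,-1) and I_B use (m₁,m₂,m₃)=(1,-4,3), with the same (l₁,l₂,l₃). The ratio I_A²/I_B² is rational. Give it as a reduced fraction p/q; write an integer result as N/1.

7/12

l's match ⇒ only the (l;m) 3-j factors differ between A and B.
A: triangle coeff Δ(1,5,4) = 1/495; Σ_t [2,2]: t=2:+1/1440 = 1/1440; (3j)²=7/165 [(1 5 4; -1 2 -1)], sign=-1
B: triangle coeff Δ(1,5,4) = 1/495; Σ_t [0,0]: t=0:+1/10080 = 1/10080; (3j)²=4/55 [(1 5 4; 1 -4 3)], sign=-1
I_A²/I_B² = (7/165)/(4/55) = 7/12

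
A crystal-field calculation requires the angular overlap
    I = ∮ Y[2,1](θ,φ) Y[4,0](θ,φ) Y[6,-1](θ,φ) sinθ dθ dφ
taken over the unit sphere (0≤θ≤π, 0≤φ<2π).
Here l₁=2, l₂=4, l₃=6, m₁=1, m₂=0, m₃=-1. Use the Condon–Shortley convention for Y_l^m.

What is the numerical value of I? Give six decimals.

-0.210395

Checks pass: Σm=0; 12 even; l₃=6∈[2,6].
(2·2+1)(2·4+1)(2·6+1) = 585
Δ: 0! 4! 8! / 13! → 1/6435
sum: t=0:+1/2304 = 1/2304
3j²(2 4 6; 0 0 0) = Δ·Π!·Σ² = 5/143  (sign +1)
sum: t=0:+1/3456 = 1/3456
3j²(2 4 6; 1 0 -1) = Δ·Π!·Σ² = 35/1287  (sign -1)
combine: 4πI² = 585·5/143·35/1287 = 875/1573
take √, sign -1: I = -0.21039467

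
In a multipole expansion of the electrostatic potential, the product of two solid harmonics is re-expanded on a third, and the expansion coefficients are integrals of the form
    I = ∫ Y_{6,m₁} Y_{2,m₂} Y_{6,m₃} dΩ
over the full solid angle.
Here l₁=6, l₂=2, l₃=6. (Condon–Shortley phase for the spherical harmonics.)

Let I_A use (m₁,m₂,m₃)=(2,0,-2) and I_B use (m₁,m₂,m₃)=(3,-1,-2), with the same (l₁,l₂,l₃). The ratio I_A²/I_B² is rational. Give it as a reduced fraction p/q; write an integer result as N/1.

Shared (l₁,l₂,l₃)=(6,2,6): N and (l;000)² cancel in I_A²/I_B².
A: Δ = 2!·10!·2!/15! = 1/90090; Racah Σ t=0..2: t=0:+1/69120 t=1:−1/30240 t=2:+1/322560 = -1/64512; ⇒ 3j(6 2 6; 2 0 -2)² = 10/1001, sgn -1
B: Δ = 2!·10!·2!/15! = 1/90090; Racah Σ t=0..1: t=0:+1/60480 t=1:−1/161280 = 1/96768; ⇒ 3j(6 2 6; 3 -1 -2)² = 15/1001, sgn +1
I_A²/I_B² = (10/1001)/(15/1001) = 2/3

2/3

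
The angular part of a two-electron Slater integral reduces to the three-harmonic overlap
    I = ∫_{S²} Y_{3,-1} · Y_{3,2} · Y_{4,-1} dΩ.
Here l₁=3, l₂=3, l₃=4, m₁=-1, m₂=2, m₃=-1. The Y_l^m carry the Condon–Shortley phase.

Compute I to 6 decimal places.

0.145070

m-sum 0 ✓  L=10 even ✓  0≤4≤6 ✓
Π(2lᵢ+1) = 7×7×9 = 441
triangle coeff Δ(3,3,4) = 1/34650
Σ_t [0,2]: t=0:+1/72 t=1:−1/16 t=2:+1/72 = -5/144
(3j)²=2/77 [(3 3 4; 0 0 0)], sign=-1
Σ_t [1,2]: t=1:−1/144 t=2:+1/48 = 1/72
(3j)²=16/693 [(3 3 4; -1 2 -1)], sign=-1
⇒ 4πI² = 32/121
I = (+1)√(32/121/(4π)) = 0.14506992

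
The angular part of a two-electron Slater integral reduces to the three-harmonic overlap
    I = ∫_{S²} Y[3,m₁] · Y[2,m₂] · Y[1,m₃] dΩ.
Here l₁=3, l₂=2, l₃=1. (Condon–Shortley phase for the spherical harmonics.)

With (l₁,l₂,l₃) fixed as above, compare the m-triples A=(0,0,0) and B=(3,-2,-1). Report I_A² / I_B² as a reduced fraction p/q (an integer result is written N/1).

Shared (l₁,l₂,l₃)=(3,2,1): N and (l;000)² cancel in I_A²/I_B².
A: Δ = 4!·2!·0!/7! = 1/105; Racah Σ t=2..2: t=2:+1/4 = 1/4; ⇒ 3j(3 2 1; 0 0 0)² = 3/35, sgn -1
B: Δ = 4!·2!·0!/7! = 1/105; Racah Σ t=0..0: t=0:+1/48 = 1/48; ⇒ 3j(3 2 1; 3 -2 -1)² = 1/7, sgn +1
I_A²/I_B² = (3/35)/(1/7) = 3/5

3/5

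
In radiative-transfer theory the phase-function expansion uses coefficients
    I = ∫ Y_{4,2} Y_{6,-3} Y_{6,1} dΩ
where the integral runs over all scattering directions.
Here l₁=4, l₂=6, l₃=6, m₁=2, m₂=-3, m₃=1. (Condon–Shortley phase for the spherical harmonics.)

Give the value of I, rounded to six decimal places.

0.036205

m-sum 0 ✓  L=16 even ✓  2≤6≤10 ✓
Π(2lᵢ+1) = 9×13×13 = 1521
triangle coeff Δ(4,6,6) = 1/15315300
Σ_t [0,4]: t=0:+1/829440 t=1:−1/25920 t=2:+1/9216 t=3:−1/25920 t=4:+1/829440 = 7/207360
(3j)²=28/2431 [(4 6 6; 0 0 0)], sign=+1
Σ_t [0,2]: t=0:+1/69120 t=1:−1/51840 t=2:+1/483840 = -1/362880
(3j)²=16/17017 [(4 6 6; 2 -3 1)], sign=+1
⇒ 4πI² = 576/34969
I = (+1)√(576/34969/(4π)) = 0.03620468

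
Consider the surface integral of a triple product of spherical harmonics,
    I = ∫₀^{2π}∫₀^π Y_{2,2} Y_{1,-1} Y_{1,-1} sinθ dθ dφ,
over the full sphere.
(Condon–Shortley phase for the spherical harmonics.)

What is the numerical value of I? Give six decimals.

m-sum 0 ✓  L=4 even ✓  1≤1≤3 ✓
Π(2lᵢ+1) = 5×3×3 = 45
triangle coeff Δ(2,1,1) = 1/30
Σ_t [1,1]: t=1:−1/1 = -1/1
(3j)²=2/15 [(2 1 1; 0 0 0)], sign=+1
Σ_t [0,0]: t=0:+1/4 = 1/4
(3j)²=1/5 [(2 1 1; 2 -1 -1)], sign=+1
⇒ 4πI² = 6/5
I = (+1)√(6/5/(4π)) = 0.30901936

0.309019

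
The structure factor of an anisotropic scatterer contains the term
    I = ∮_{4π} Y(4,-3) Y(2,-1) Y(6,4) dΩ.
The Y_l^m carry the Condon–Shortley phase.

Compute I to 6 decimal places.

m-sum 0 ✓  L=12 even ✓  2≤6≤6 ✓
Π(2lᵢ+1) = 9×5×13 = 585
triangle coeff Δ(4,2,6) = 1/6435
Σ_t [0,0]: t=0:+1/2304 = 1/2304
(3j)²=5/143 [(4 2 6; 0 0 0)], sign=+1
Σ_t [0,0]: t=0:+1/30240 = 1/30240
(3j)²=16/429 [(4 2 6; -3 -1 4)], sign=+1
⇒ 4πI² = 1200/1573
I = (+1)√(1200/1573/(4π)) = 0.24638901

0.246389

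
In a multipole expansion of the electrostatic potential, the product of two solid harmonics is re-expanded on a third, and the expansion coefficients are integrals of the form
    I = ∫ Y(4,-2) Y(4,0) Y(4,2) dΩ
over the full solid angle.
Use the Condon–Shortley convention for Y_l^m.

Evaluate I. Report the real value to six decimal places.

-0.083698

Checks pass: Σm=0; 12 even; l₃=4∈[0,8].
(2·4+1)(2·4+1)(2·4+1) = 729
Δ: 4! 4! 4! / 13! → 1/450450
sum: t=0:+1/13824 t=1:−1/216 t=2:+1/64 t=3:−1/216 t=4:+1/13824 = 5/768
3j²(4 4 4; 0 0 0) = Δ·Π!·Σ² = 18/1001  (sign +1)
sum: t=2:+1/384 t=3:−1/216 t=4:+1/2304 = -11/6912
3j²(4 4 4; -2 0 2) = Δ·Π!·Σ² = 11/1638  (sign -1)
combine: 4πI² = 729·18/1001·11/1638 = 729/8281
take √, sign -1: I = -0.08369845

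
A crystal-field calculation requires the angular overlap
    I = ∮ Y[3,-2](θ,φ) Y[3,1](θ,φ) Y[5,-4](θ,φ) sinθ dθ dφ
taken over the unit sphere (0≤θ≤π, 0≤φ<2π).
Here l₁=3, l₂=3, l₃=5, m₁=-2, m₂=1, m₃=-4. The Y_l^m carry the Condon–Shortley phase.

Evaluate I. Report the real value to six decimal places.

Σmᵢ = -5 ≠ 0, so the φ-integral vanishes; I = 0

0.000000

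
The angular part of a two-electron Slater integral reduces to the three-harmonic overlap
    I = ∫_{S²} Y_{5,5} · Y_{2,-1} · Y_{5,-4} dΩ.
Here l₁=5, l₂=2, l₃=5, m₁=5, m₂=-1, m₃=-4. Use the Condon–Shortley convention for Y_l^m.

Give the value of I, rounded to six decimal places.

m-sum 0 ✓  L=12 even ✓  3≤5≤7 ✓
Π(2lᵢ+1) = 11×5×11 = 605
triangle coeff Δ(5,2,5) = 1/38610
Σ_t [0,2]: t=0:+1/2880 t=1:−1/576 t=2:+1/2880 = -1/960
(3j)²=10/429 [(5 2 5; 0 0 0)], sign=+1
Σ_t [0,0]: t=0:+1/80640 = 1/80640
(3j)²=9/286 [(5 2 5; 5 -1 -4)], sign=-1
⇒ 4πI² = 75/169
I = (-1)√(75/169/(4π)) = -0.18792404

-0.187924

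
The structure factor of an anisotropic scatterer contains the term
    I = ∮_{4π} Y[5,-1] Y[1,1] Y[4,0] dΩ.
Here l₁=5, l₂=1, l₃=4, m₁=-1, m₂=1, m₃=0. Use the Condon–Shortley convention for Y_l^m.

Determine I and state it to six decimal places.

Rules hold: Σm=0, L=10 even, 4≤4≤6.
N = 11·3·9 = 297
Δ = 2!·8!·0!/11! = 1/495
Racah Σ t=1..1: t=1:−1/576 = -1/576
⇒ 3j(5 1 4; 0 0 0)² = 5/99, sgn -1
Racah Σ t=2..2: t=2:+1/1152 = 1/1152
⇒ 3j(5 1 4; -1 1 0)² = 1/33, sgn +1
4πI² = N·(3j₀)²·(3jₘ)² = 5/11
I = -1·√(0.454545/4π) = -0.19018827

-0.190188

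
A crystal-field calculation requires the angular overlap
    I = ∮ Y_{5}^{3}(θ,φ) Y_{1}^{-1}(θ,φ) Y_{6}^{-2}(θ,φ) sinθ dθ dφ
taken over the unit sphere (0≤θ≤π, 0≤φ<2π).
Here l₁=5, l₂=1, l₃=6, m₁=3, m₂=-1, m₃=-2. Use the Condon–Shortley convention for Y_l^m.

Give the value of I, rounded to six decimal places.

0.100084

Rules hold: Σm=0, L=12 even, 4≤6≤6.
N = 11·3·13 = 429
Δ = 0!·10!·2!/13! = 1/858
Racah Σ t=0..0: t=0:+1/14400 = 1/14400
⇒ 3j(5 1 6; 0 0 0)² = 6/143, sgn +1
Racah Σ t=0..0: t=0:+1/161280 = 1/161280
⇒ 3j(5 1 6; 3 -1 -2)² = 1/143, sgn +1
4πI² = N·(3j₀)²·(3jₘ)² = 18/143
I = +1·√(0.125874/4π) = 0.10008369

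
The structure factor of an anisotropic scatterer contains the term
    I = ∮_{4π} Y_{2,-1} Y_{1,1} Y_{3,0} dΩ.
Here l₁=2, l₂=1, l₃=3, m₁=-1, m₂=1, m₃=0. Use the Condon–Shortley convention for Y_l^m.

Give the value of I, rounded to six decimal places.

m-sum 0 ✓  L=6 even ✓  1≤3≤3 ✓
Π(2lᵢ+1) = 5×3×7 = 105
triangle coeff Δ(2,1,3) = 1/105
Σ_t [0,0]: t=0:+1/4 = 1/4
(3j)²=3/35 [(2 1 3; 0 0 0)], sign=-1
Σ_t [0,0]: t=0:+1/12 = 1/12
(3j)²=1/35 [(2 1 3; -1 1 0)], sign=-1
⇒ 4πI² = 9/35
I = (+1)√(9/35/(4π)) = 0.14304817

0.143048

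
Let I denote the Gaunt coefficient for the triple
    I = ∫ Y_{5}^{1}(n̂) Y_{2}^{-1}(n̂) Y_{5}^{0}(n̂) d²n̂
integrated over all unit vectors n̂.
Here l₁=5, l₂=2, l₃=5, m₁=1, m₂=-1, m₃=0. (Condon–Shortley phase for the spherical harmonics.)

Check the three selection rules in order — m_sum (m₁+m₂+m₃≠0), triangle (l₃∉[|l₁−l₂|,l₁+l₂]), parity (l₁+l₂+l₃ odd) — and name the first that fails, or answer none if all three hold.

none

azimuthal sum: 1 − 1 + 0 = 0  ✓
3 ≤ 5 ≤ 7 (triangle on l)  ✓
L = 5 + 2 + 5 = 12 (even)  ✓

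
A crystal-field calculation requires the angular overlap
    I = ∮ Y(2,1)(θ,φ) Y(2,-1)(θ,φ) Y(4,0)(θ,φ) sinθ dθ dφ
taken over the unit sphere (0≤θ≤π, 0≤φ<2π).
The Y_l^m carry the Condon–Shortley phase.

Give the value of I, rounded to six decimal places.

m-sum 0 ✓  L=8 even ✓  0≤4≤4 ✓
Π(2lᵢ+1) = 5×5×9 = 225
triangle coeff Δ(2,2,4) = 1/630
Σ_t [0,0]: t=0:+1/16 = 1/16
(3j)²=2/35 [(2 2 4; 0 0 0)], sign=+1
Σ_t [0,0]: t=0:+1/36 = 1/36
(3j)²=8/315 [(2 2 4; 1 -1 0)], sign=+1
⇒ 4πI² = 16/49
I = (+1)√(16/49/(4π)) = 0.16119702

0.161197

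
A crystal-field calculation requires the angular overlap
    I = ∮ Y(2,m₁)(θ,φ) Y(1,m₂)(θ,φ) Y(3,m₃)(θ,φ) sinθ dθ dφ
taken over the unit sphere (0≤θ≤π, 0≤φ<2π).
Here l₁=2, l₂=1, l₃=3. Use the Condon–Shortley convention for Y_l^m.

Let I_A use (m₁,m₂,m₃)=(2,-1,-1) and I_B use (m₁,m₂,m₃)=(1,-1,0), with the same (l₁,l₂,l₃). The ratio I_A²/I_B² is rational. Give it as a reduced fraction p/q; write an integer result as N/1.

Shared (l₁,l₂,l₃)=(2,1,3): N and (l;000)² cancel in I_A²/I_B².
A: Δ = 0!·4!·2!/7! = 1/105; Racah Σ t=0..0: t=0:+1/48 = 1/48; ⇒ 3j(2 1 3; 2 -1 -1)² = 1/105, sgn +1
B: Δ = 0!·4!·2!/7! = 1/105; Racah Σ t=0..0: t=0:+1/12 = 1/12; ⇒ 3j(2 1 3; 1 -1 0)² = 1/35, sgn -1
I_A²/I_B² = (1/105)/(1/35) = 1/3

1/3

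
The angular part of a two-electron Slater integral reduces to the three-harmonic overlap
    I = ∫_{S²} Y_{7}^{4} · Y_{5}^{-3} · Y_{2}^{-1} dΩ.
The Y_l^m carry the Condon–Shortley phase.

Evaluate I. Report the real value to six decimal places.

m-sum 0 ✓  L=14 even ✓  2≤2≤12 ✓
Π(2lᵢ+1) = 15×11×5 = 825
triangle coeff Δ(7,5,2) = 1/15015
Σ_t [5,5]: t=5:−1/57600 = -1/57600
(3j)²=21/715 [(7 5 2; 0 0 0)], sign=-1
Σ_t [2,2]: t=2:+1/483840 = 1/483840
(3j)²=3/91 [(7 5 2; 4 -3 -1)], sign=-1
⇒ 4πI² = 135/169
I = (+1)√(135/169/(4π)) = 0.25212656

0.252127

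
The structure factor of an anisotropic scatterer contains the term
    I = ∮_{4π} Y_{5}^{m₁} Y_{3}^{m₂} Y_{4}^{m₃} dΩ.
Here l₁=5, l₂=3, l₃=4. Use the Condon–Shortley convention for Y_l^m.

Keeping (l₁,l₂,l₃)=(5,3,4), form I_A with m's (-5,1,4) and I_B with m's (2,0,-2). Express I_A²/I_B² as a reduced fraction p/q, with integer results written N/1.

Same 5,3,4: normalisation and zero-m 3j drop out of the ratio.
A: Δ: 4! 6! 2! / 13! → 1/180180; sum: t=4:+1/34560 = 1/34560; 3j²(5 3 4; -5 1 4) = Δ·Π!·Σ² = 14/429  (sign +1)
B: Δ: 4! 6! 2! / 13! → 1/180180; sum: t=1:−1/576 t=2:+1/480 t=3:−1/8640 = 1/4320; 3j²(5 3 4; 2 0 -2) = Δ·Π!·Σ² = 1/2145  (sign +1)
I_A²/I_B² = (14/429)/(1/2145) = 70/1

70/1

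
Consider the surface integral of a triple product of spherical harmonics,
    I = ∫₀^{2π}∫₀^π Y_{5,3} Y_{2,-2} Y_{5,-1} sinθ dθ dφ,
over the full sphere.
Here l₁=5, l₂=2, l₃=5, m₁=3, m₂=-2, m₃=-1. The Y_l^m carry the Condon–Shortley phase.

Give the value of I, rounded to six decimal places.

0.171169

Rules hold: Σm=0, L=12 even, 3≤5≤7.
N = 11·5·11 = 605
Δ = 2!·8!·2!/13! = 1/38610
Racah Σ t=0..2: t=0:+1/2880 t=1:−1/576 t=2:+1/2880 = -1/960
⇒ 3j(5 2 5; 0 0 0)² = 10/429, sgn +1
Racah Σ t=0..0: t=0:+1/5760 = 1/5760
⇒ 3j(5 2 5; 3 -2 -1)² = 56/2145, sgn +1
4πI² = N·(3j₀)²·(3jₘ)² = 560/1521
I = +1·√(0.368179/4π) = 0.17116875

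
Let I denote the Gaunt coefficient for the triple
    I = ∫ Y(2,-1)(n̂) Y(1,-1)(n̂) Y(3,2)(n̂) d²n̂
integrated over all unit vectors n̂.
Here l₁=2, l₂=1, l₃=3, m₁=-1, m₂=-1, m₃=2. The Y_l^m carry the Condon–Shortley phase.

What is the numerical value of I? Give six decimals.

Checks pass: Σm=0; 6 even; l₃=3∈[1,3].
(2·2+1)(2·1+1)(2·3+1) = 105
Δ: 0! 4! 2! / 7! → 1/105
sum: t=0:+1/4 = 1/4
3j²(2 1 3; 0 0 0) = Δ·Π!·Σ² = 3/35  (sign -1)
sum: t=0:+1/12 = 1/12
3j²(2 1 3; -1 -1 2) = Δ·Π!·Σ² = 2/21  (sign -1)
combine: 4πI² = 105·3/35·2/21 = 6/7
take √, sign +1: I = 0.26116903

0.261169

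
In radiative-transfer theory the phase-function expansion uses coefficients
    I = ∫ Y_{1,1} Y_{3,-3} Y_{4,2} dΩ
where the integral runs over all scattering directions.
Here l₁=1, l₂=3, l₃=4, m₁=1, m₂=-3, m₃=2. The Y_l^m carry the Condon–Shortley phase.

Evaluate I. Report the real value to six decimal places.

0.061558

Checks pass: Σm=0; 8 even; l₃=4∈[2,4].
(2·1+1)(2·3+1)(2·4+1) = 189
Δ: 0! 2! 6! / 9! → 1/252
sum: t=0:+1/36 = 1/36
3j²(1 3 4; 0 0 0) = Δ·Π!·Σ² = 4/63  (sign +1)
sum: t=0:+1/1440 = 1/1440
3j²(1 3 4; 1 -3 2) = Δ·Π!·Σ² = 1/252  (sign +1)
combine: 4πI² = 189·4/63·1/252 = 1/21
take √, sign +1: I = 0.06155813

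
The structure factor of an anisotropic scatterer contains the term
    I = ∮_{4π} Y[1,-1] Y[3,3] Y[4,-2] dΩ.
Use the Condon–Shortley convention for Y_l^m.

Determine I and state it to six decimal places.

0.061558

m-sum 0 ✓  L=8 even ✓  2≤4≤4 ✓
Π(2lᵢ+1) = 3×7×9 = 189
triangle coeff Δ(1,3,4) = 1/252
Σ_t [0,0]: t=0:+1/36 = 1/36
(3j)²=4/63 [(1 3 4; 0 0 0)], sign=+1
Σ_t [0,0]: t=0:+1/1440 = 1/1440
(3j)²=1/252 [(1 3 4; -1 3 -2)], sign=+1
⇒ 4πI² = 1/21
I = (+1)√(1/21/(4π)) = 0.06155813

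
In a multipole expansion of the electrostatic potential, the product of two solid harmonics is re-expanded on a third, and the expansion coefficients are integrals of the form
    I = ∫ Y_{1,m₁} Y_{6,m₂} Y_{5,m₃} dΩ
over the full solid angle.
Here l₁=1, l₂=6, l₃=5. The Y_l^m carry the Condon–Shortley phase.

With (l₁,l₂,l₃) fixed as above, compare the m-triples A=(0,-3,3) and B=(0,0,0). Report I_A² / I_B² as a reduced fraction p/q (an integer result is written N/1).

3/4

Same 1,6,5: normalisation and zero-m 3j drop out of the ratio.
A: Δ: 2! 0! 10! / 13! → 1/858; sum: t=1:−1/80640 = -1/80640; 3j²(1 6 5; 0 -3 3) = Δ·Π!·Σ² = 9/286  (sign -1)
B: Δ: 2! 0! 10! / 13! → 1/858; sum: t=1:−1/14400 = -1/14400; 3j²(1 6 5; 0 0 0) = Δ·Π!·Σ² = 6/143  (sign +1)
I_A²/I_B² = (9/286)/(6/143) = 3/4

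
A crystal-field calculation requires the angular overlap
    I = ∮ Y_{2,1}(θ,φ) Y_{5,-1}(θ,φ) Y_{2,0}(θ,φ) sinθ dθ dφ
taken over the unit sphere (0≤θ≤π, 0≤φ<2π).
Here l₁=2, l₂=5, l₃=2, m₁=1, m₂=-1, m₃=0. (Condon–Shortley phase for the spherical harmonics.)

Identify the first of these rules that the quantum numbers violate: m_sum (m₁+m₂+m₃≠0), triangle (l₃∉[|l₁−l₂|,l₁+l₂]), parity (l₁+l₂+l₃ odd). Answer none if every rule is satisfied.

Σmᵢ = 0  ✓
l₃∈[|l₁−l₂|,l₁+l₂]=[3,7], have l₃=2  ✗
Σlᵢ = 9 ⇒ odd

triangle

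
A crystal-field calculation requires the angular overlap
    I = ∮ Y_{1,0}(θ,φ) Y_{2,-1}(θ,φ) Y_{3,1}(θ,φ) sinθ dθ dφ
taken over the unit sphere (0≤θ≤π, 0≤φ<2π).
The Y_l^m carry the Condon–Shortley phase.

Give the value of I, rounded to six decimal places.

m-sum 0 ✓  L=6 even ✓  1≤3≤3 ✓
Π(2lᵢ+1) = 3×5×7 = 105
triangle coeff Δ(1,2,3) = 1/105
Σ_t [0,0]: t=0:+1/4 = 1/4
(3j)²=3/35 [(1 2 3; 0 0 0)], sign=-1
Σ_t [0,0]: t=0:+1/6 = 1/6
(3j)²=8/105 [(1 2 3; 0 -1 1)], sign=+1
⇒ 4πI² = 24/35
I = (-1)√(24/35/(4π)) = -0.23359668

-0.233597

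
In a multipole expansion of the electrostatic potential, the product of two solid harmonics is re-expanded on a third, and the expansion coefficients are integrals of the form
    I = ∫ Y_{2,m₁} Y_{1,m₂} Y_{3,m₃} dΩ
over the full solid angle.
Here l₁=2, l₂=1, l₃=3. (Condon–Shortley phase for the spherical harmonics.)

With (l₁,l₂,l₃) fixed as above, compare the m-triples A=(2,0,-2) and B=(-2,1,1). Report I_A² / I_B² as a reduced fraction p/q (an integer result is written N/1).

5/1

Shared (l₁,l₂,l₃)=(2,1,3): N and (l;000)² cancel in I_A²/I_B².
A: Δ = 0!·4!·2!/7! = 1/105; Racah Σ t=0..0: t=0:+1/24 = 1/24; ⇒ 3j(2 1 3; 2 0 -2)² = 1/21, sgn -1
B: Δ = 0!·4!·2!/7! = 1/105; Racah Σ t=0..0: t=0:+1/48 = 1/48; ⇒ 3j(2 1 3; -2 1 1)² = 1/105, sgn +1
I_A²/I_B² = (1/21)/(1/105) = 5/1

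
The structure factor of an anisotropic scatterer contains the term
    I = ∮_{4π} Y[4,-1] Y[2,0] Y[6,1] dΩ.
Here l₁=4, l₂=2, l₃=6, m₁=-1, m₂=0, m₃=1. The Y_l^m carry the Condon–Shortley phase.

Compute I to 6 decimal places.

Rules hold: Σm=0, L=12 even, 2≤6≤6.
N = 9·5·13 = 585
Δ = 0!·8!·4!/13! = 1/6435
Racah Σ t=0..0: t=0:+1/2304 = 1/2304
⇒ 3j(4 2 6; 0 0 0)² = 5/143, sgn +1
Racah Σ t=0..0: t=0:+1/2880 = 1/2880
⇒ 3j(4 2 6; -1 0 1)² = 14/429, sgn -1
4πI² = N·(3j₀)²·(3jₘ)² = 1050/1573
I = -1·√(0.667514/4π) = -0.23047581

-0.230476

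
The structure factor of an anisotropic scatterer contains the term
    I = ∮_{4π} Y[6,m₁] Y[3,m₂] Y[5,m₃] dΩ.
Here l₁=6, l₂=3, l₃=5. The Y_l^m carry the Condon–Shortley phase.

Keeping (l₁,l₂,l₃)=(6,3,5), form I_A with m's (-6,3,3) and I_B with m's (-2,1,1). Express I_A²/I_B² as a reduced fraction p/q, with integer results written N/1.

11/14

Shared (l₁,l₂,l₃)=(6,3,5): N and (l;000)² cancel in I_A²/I_B².
A: Δ = 4!·8!·2!/15! = 1/675675; Racah Σ t=4..4: t=4:+1/1935360 = 1/1935360; ⇒ 3j(6 3 5; -6 3 3)² = 1/91, sgn +1
B: Δ = 4!·8!·2!/15! = 1/675675; Racah Σ t=2..4: t=2:+1/11520 t=3:−1/4320 t=4:+1/27648 = -1/9216; ⇒ 3j(6 3 5; -2 1 1)² = 2/143, sgn -1
I_A²/I_B² = (1/91)/(2/143) = 11/14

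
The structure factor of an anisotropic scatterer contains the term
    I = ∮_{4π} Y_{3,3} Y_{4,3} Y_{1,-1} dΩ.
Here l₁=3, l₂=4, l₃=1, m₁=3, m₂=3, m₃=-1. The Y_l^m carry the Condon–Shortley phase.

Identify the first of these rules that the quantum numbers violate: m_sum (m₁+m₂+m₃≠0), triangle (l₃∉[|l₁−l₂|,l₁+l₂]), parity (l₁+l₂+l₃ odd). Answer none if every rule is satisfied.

Σmᵢ = 5  ✗
l₃∈[|l₁−l₂|,l₁+l₂]=[1,7], have l₃=1
Σlᵢ = 8 ⇒ even

m_sum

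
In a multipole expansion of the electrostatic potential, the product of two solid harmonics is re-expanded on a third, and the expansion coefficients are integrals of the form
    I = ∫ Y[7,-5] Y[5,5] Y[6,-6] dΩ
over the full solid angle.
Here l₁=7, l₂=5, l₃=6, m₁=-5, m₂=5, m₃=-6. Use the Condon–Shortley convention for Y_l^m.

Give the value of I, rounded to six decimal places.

0.000000

-5 + 5 − 6 = -6 ≠ 0: azimuthal integral kills it; I = 0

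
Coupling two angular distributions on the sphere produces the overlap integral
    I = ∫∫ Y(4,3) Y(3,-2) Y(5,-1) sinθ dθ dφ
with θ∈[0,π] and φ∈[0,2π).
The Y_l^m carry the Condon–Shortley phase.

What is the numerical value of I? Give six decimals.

Checks pass: Σm=0; 12 even; l₃=5∈[1,7].
(2·4+1)(2·3+1)(2·5+1) = 693
Δ: 2! 6! 4! / 13! → 1/180180
sum: t=0:+1/576 t=1:−1/144 t=2:+1/576 = -1/288
3j²(4 3 5; 0 0 0) = Δ·Π!·Σ² = 20/1001  (sign +1)
sum: t=0:+1/1440 t=1:−1/17280 = 11/17280
3j²(4 3 5; 3 -2 -1) = Δ·Π!·Σ² = 11/468  (sign +1)
combine: 4πI² = 693·20/1001·11/468 = 55/169
take √, sign +1: I = 0.16092854

0.160929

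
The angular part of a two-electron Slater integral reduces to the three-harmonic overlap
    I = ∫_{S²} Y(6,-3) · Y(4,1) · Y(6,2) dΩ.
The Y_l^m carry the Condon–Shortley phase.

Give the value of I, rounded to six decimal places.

m-sum 0 ✓  L=16 even ✓  2≤6≤10 ✓
Π(2lᵢ+1) = 13×9×13 = 1521
triangle coeff Δ(6,4,6) = 1/15315300
Σ_t [0,4]: t=0:+1/829440 t=1:−1/25920 t=2:+1/9216 t=3:−1/25920 t=4:+1/829440 = 7/207360
(3j)²=28/2431 [(6 4 6; 0 0 0)], sign=+1
Σ_t [1,4]: t=1:−1/5806080 t=2:+1/120960 t=3:−1/34560 t=4:+1/103680 = -13/1161216
(3j)²=65/5236 [(6 4 6; -3 1 2)], sign=-1
⇒ 4πI² = 7605/34969
I = (-1)√(7605/34969/(4π)) = -0.13155370

-0.131554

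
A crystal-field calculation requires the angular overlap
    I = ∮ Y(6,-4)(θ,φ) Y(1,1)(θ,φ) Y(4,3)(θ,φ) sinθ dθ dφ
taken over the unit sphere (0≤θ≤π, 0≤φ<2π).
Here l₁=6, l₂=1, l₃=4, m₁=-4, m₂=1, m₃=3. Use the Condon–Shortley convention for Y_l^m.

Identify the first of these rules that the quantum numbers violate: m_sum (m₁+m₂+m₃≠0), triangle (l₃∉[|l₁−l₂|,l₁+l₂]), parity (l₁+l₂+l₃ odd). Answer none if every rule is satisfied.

triangle

Σmᵢ = 0  ✓
l₃∈[|l₁−l₂|,l₁+l₂]=[5,7], have l₃=4  ✗
Σlᵢ = 11 ⇒ odd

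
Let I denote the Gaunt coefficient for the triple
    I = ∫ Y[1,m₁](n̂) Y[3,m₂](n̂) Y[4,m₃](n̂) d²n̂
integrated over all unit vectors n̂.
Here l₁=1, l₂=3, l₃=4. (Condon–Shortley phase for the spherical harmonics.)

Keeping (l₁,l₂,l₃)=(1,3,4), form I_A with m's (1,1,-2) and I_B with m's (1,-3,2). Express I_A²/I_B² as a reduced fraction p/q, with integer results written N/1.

15/1

Same 1,3,4: normalisation and zero-m 3j drop out of the ratio.
A: Δ: 0! 2! 6! / 9! → 1/252; sum: t=0:+1/96 = 1/96; 3j²(1 3 4; 1 1 -2) = Δ·Π!·Σ² = 5/84  (sign +1)
B: Δ: 0! 2! 6! / 9! → 1/252; sum: t=0:+1/1440 = 1/1440; 3j²(1 3 4; 1 -3 2) = Δ·Π!·Σ² = 1/252  (sign +1)
I_A²/I_B² = (5/84)/(1/252) = 15/1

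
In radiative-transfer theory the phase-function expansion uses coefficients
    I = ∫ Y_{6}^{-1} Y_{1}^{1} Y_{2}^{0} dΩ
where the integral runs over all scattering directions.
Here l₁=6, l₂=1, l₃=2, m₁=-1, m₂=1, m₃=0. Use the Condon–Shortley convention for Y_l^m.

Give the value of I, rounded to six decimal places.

|6−1|≤2≤6+1 violated ⇒ I = 0

0.000000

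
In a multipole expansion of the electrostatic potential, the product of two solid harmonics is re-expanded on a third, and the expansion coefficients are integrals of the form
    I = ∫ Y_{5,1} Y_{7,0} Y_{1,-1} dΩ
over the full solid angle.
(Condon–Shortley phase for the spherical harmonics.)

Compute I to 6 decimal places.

l₃=1 ∉ [2,12] — triangle fails ⇒ I = 0

0.000000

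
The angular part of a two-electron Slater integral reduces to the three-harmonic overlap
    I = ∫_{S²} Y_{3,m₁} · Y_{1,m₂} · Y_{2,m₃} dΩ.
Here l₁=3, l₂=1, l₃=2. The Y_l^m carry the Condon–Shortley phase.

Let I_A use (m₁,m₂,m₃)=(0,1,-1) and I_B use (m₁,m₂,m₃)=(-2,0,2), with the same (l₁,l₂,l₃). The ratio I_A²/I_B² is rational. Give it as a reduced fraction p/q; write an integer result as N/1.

3/5

Same 3,1,2: normalisation and zero-m 3j drop out of the ratio.
A: Δ: 2! 4! 0! / 7! → 1/105; sum: t=2:+1/12 = 1/12; 3j²(3 1 2; 0 1 -1) = Δ·Π!·Σ² = 1/35  (sign -1)
B: Δ: 2! 4! 0! / 7! → 1/105; sum: t=1:−1/24 = -1/24; 3j²(3 1 2; -2 0 2) = Δ·Π!·Σ² = 1/21  (sign -1)
I_A²/I_B² = (1/35)/(1/21) = 3/5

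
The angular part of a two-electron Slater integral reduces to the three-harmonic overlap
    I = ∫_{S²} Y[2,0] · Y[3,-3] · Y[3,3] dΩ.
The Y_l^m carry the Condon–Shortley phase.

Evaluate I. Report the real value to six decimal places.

Checks pass: Σm=0; 8 even; l₃=3∈[1,5].
(2·2+1)(2·3+1)(2·3+1) = 245
Δ: 2! 2! 4! / 9! → 1/3780
sum: t=0:+1/24 t=1:−1/4 t=2:+1/24 = -1/6
3j²(2 3 3; 0 0 0) = Δ·Π!·Σ² = 4/105  (sign +1)
sum: t=0:+1/96 = 1/96
3j²(2 3 3; 0 -3 3) = Δ·Π!·Σ² = 5/84  (sign +1)
combine: 4πI² = 245·4/105·5/84 = 5/9
take √, sign +1: I = 0.21026104

0.210261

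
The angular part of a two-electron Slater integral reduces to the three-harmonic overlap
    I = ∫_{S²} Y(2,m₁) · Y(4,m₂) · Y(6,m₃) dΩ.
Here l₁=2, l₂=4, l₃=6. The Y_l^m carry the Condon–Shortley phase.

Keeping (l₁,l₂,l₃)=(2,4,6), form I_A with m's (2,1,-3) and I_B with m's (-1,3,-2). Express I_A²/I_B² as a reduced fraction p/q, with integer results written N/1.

63/16

Shared (l₁,l₂,l₃)=(2,4,6): N and (l;000)² cancel in I_A²/I_B².
A: Δ = 0!·4!·8!/13! = 1/6435; Racah Σ t=0..0: t=0:+1/17280 = 1/17280; ⇒ 3j(2 4 6; 2 1 -3)² = 14/715, sgn -1
B: Δ = 0!·4!·8!/13! = 1/6435; Racah Σ t=0..0: t=0:+1/30240 = 1/30240; ⇒ 3j(2 4 6; -1 3 -2)² = 32/6435, sgn +1
I_A²/I_B² = (14/715)/(32/6435) = 63/16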